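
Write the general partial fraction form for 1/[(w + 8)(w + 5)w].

Three distinct linear factors: P/(w + 8) + Q/(w + 5) + R/w


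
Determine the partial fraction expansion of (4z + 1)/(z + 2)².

(4z + 1) = P(z + 2) + Q. At z = -2: Q = 4·(-2) + 1 = -7. Coeff of z: P = 4
Result: 4/(z + 2) - 7/(z + 2)²


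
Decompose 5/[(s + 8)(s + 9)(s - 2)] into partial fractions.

Using cover-up method: α = -1/2, β = 5/11, γ = 1/22
Result: (-1/2)/(s + 8) + (5/11)/(s + 9) + (1/22)/(s - 2)


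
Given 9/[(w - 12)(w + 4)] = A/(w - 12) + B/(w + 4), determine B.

Cover-up at w = -4: B = 9/(-4 - 12) = -9/16


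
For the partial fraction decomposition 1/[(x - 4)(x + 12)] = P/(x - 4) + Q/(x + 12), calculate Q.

Cover-up at x = -12: Q = 1/(-12 - 4) = -1/16


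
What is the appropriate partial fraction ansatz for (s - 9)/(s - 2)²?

Repeated linear factor: A/(s - 2) + B/(s - 2)²


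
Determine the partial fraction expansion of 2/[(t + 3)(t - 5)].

2/(t + 3)(t - 5) = α/(t + 3) + β/(t - 5). α = 2/(-3 - 5) = -1/4, β = 2/(5 + 3) = 1/4
Result: (-1/4)/(t + 3) + (1/4)/(t - 5)


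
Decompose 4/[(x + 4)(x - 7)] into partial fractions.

4/(x + 4)(x - 7) = A/(x + 4) + B/(x - 7). A = 4/(-4 - 7) = -4/11, B = 4/(7 + 4) = 4/11
Result: (-4/11)/(x + 4) + (4/11)/(x - 7)


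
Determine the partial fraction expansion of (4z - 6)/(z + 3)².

(4z - 6) = A(z + 3) + B. At z = -3: B = 4·(-3) - 6 = -18. Coeff of z: A = 4
Result: 4/(z + 3) - 18/(z + 3)²


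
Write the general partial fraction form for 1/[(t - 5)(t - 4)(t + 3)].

Three distinct linear factors: α/(t - 5) + β/(t - 4) + γ/(t + 3)


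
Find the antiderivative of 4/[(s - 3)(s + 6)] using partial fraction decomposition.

Decompose: 4/[(s - 3)(s + 6)] = (4/9)/(s - 3) - (4/9)/(s + 6). Integrate each term: (4/9) ln|(s - 3)| - (4/9) ln|(s + 6)| + C


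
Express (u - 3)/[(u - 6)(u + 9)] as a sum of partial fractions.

At u=6: A = (1·6 - 3)/(6 + 9) = 1/5. At u=-9: B = (1·(-9) - 3)/(-9 - 6) = 4/5
Result: (1/5)/(u - 6) + (4/5)/(u + 9)


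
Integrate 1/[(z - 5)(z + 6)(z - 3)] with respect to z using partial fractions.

Cover-up: A = 1/22, B = 1/99, C = -1/18. Decomposition: (1/22)/(z - 5) + (1/99)/(z + 6) - (1/18)/(z - 3). Integrate each term: (1/22) ln|(z - 5)| + (1/99) ln|(z + 6)| - (1/18) ln|(z - 3)| + C


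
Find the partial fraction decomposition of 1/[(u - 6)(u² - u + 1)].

Cover-up at u = 6: A = 1/(6² - 1·6 + 1) = 1/31. Then B = -A = -1/31, C = -A·(-1 + 6) = -5/31
Result: (1/31)/(u - 6) - ((1/31)u + 5/31)/(u² - u + 1)


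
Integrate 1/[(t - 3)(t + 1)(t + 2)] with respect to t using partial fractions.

Cover-up: A = 1/20, B = -1/4, C = 1/5. Decomposition: (1/20)/(t - 3) - (1/4)/(t + 1) + (1/5)/(t + 2). Integrate each term: (1/20) ln|(t - 3)| - (1/4) ln|(t + 1)| + (1/5) ln|(t + 2)| + C


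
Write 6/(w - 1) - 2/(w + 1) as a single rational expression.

Common denominator (w - 1)(w + 1). Numerator: 6(w + 1) - 2(w - 1) = (6w + 6) - (2w - 2) = 4w + 8
Result: (4w + 8)/[(w - 1)(w + 1)]


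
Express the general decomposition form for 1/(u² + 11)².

Repeated quadratic factor: (Au + B)/(u² + 11) + (Cu + D)/(u² + 11)²


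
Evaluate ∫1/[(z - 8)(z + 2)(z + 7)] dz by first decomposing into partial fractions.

Cover-up: α = 1/150, β = -1/50, γ = 1/75. Decomposition: (1/150)/(z - 8) - (1/50)/(z + 2) + (1/75)/(z + 7). Integrate each term: (1/150) ln|(z - 8)| - (1/50) ln|(z + 2)| + (1/75) ln|(z + 7)| + C


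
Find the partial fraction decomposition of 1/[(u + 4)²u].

Cover-up at u=0: γ = 1/(0 + 4)² = 1/16. Cover-up at u=-4: β = 1/(-4 - 0) = -1/4. Comparing u² coeff: α = -γ = -1/16
Result: (-1/16)/(u + 4) - (1/4)/(u + 4)² + (1/16)/u


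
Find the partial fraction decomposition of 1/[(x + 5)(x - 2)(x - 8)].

Using cover-up method: α = 1/91, β = -1/42, γ = 1/78
Result: (1/91)/(x + 5) - (1/42)/(x - 2) + (1/78)/(x - 8)


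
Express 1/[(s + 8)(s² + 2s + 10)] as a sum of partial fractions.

Cover-up at s = -8: α = 1/((-8)² + 2·(-8) + 10) = 1/58. Then β = -α = -1/58, γ = -α·(2 - 8) = 3/29
Result: (1/58)/(s + 8) - ((1/58)s - 3/29)/(s² + 2s + 10)


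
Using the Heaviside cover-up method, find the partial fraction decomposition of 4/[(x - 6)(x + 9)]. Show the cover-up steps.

Cover (x - 6): set x=6, get P = 4/(6 + 9) = 4/15. Cover (x + 9): set x=-9, get Q = 4/(-9 - 6) = -4/15.
Result: (4/15)/(x - 6) - (4/15)/(x + 9)


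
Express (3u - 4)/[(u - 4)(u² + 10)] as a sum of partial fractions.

At u=4: A = (3·4 - 4)/(4² + 10) = 4/13. B = -A = -4/13, C = 3 - 4·A = 23/13
Result: (4/13)/(u - 4) - ((4/13)u - 23/13)/(u² + 10)


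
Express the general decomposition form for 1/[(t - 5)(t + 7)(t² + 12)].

Two linear + quadratic: A/(t - 5) + B/(t + 7) + (Ct + D)/(t² + 12)


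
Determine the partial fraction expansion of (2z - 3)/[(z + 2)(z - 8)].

At z=-2: P = (2·(-2) - 3)/(-2 - 8) = 7/10. At z=8: Q = (2·8 - 3)/(8 + 2) = 13/10
Result: (7/10)/(z + 2) + (13/10)/(z - 8)


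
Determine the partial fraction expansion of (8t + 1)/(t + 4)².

(8t + 1) = A(t + 4) + B. At t = -4: B = 8·(-4) + 1 = -31. Coeff of t: A = 8
Result: 8/(t + 4) - 31/(t + 4)²


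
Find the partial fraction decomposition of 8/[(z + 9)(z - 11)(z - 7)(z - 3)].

Using Heaviside cover-up: (-1/480)/(z + 9) + (1/80)/(z - 11) - (1/32)/(z - 7) + (1/48)/(z - 3)


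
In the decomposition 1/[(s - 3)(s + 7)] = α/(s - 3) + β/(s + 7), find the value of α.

Cover-up at s = 3: α = 1/(3 + 7) = 1/10


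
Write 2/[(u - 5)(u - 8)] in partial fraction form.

2/(u - 5)(u - 8) = A/(u - 5) + B/(u - 8). A = 2/(5 - 8) = -2/3, B = 2/(8 - 5) = 2/3
Result: (-2/3)/(u - 5) + (2/3)/(u - 8)


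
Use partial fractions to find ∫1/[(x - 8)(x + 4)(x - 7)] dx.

Cover-up: α = 1/12, β = 1/132, γ = -1/11. Decomposition: (1/12)/(x - 8) + (1/132)/(x + 4) - (1/11)/(x - 7). Integrate each term: (1/12) ln|(x - 8)| + (1/132) ln|(x + 4)| - (1/11) ln|(x - 7)| + C


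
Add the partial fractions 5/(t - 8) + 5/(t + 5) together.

Common denominator (t - 8)(t + 5). Numerator: 5(t + 5) + 5(t - 8) = (5t + 25) + (5t - 40) = 10t - 15
Result: (10t - 15)/[(t - 8)(t + 5)]


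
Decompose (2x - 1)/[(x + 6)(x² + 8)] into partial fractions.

At x=-6: α = (2·(-6) - 1)/((-6)² + 8) = -13/44. β = -α = 13/44, γ = 2 - (-6)·α = 5/22
Result: (-13/44)/(x + 6) + ((13/44)x + 5/22)/(x² + 8)


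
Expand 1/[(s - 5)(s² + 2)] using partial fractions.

Cover-up at s = 5: A = 1/(5² + 2) = 1/27. Then B = -A = -1/27, C = -A·(0 + 5) = -5/27
Result: (1/27)/(s - 5) - ((1/27)s + 5/27)/(s² + 2)


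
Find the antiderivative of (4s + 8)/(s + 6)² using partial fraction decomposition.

Decompose: P = 4, Q = 4·(-6) + 8 = -16, so (4s + 8)/(s + 6)² = 4/(s + 6) - 16/(s + 6)². Integrate: ∫ P/(s + 6) ds = 4 ln|(s + 6)|; ∫ Q/(s + 6)² ds = 16/(s + 6). Sum: 4 ln|(s + 6)| + 16/(s + 6) + C


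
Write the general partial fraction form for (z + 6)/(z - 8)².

Repeated linear factor: P/(z - 8) + Q/(z - 8)²


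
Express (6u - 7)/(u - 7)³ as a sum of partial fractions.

(6u - 7) = α(u - 7)² + β(u - 7) + γ. At u = 7: γ = 6·7 - 7 = 35. Coefficients: α = 0, β = 6
Result: 6/(u - 7)² + 35/(u - 7)³


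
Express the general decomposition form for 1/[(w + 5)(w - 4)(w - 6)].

Three distinct linear factors: α/(w + 5) + β/(w - 4) + γ/(w - 6)


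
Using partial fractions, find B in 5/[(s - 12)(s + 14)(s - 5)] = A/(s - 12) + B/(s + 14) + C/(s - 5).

Cover-up at s = -14: B = 5/[(-14 - 12)(-14 - 5)] = 5/[(-26)(-19)] = 5/494


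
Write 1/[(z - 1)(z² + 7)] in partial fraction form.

Cover-up at z = 1: α = 1/(1² + 7) = 1/8. Then β = -α = -1/8, γ = -α·(0 + 1) = -1/8
Result: (1/8)/(z - 1) - ((1/8)z + 1/8)/(z² + 7)


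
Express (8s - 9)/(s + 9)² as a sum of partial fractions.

(8s - 9) = α(s + 9) + β. At s = -9: β = 8·(-9) - 9 = -81. Coeff of s: α = 8
Result: 8/(s + 9) - 81/(s + 9)²


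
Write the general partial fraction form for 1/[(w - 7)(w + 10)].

Distinct linear factors: α/(w - 7) + β/(w + 10)


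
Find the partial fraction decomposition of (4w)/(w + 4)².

(4w) = A(w + 4) + B. At w = -4: B = 4·(-4) + 0 = -16. Coeff of w: A = 4
Result: 4/(w + 4) - 16/(w + 4)²


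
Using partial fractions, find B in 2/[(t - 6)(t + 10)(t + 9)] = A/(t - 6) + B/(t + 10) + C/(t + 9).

Cover-up at t = -10: B = 2/[(-10 - 6)(-10 + 9)] = 2/[(-16)(-1)] = 2/16 = 1/8


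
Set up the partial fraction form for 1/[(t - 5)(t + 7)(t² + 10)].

Two linear + quadratic: P/(t - 5) + Q/(t + 7) + (Rt + S)/(t² + 10)


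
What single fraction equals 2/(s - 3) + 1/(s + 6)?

Common denominator (s - 3)(s + 6). Numerator: 2(s + 6) + 1(s - 3) = (2s + 12) + (s - 3) = 3s + 9
Result: (3s + 9)/[(s - 3)(s + 6)]


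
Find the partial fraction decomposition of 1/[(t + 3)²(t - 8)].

Cover-up at t=8: R = 1/(8 + 3)² = 1/121. Cover-up at t=-3: Q = 1/(-3 - 8) = -1/11. Comparing t² coeff: P = -R = -1/121
Result: (-1/121)/(t + 3) - (1/11)/(t + 3)² + (1/121)/(t - 8)


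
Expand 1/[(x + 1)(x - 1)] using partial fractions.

1/(x + 1)(x - 1) = P/(x + 1) + Q/(x - 1). P = 1/(-1 - 1) = -1/2, Q = 1/(1 + 1) = 1/2
Result: (-1/2)/(x + 1) + (1/2)/(x - 1)


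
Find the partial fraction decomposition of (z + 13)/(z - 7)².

(z + 13) = α(z - 7) + β. At z = 7: β = 1·7 + 13 = 20. Coeff of z: α = 1
Result: 1/(z - 7) + 20/(z - 7)²


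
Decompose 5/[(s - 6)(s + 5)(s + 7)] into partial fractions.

Using cover-up method: α = 5/143, β = -5/22, γ = 5/26
Result: (5/143)/(s - 6) - (5/22)/(s + 5) + (5/26)/(s + 7)


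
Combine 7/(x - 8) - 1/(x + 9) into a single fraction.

Common denominator (x - 8)(x + 9). Numerator: 7(x + 9) - 1(x - 8) = (7x + 63) - (x - 8) = 6x + 71
Result: (6x + 71)/[(x - 8)(x + 9)]


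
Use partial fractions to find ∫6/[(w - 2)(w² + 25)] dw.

Cover-up at w=2: A = 6/(2²+25) = 6/29. Coeff matching: B = -6/29, C = -12/29. Decomposition: (6/29)/(w - 2) - ((6/29)w + 12/29)/(w² + 25). Integrate: linear → ln, quadratic → (1/2)ln + arctan: (6/29) ln|(w - 2)| - (3/29) ln(w² + 25) - (12/145) arctan(w/5) + C


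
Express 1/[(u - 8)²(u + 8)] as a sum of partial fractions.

Cover-up at u=-8: C = 1/(-8 - 8)² = 1/256. Cover-up at u=8: B = 1/(8 + 8) = 1/16. Comparing u² coeff: A = -C = -1/256
Result: (-1/256)/(u - 8) + (1/16)/(u - 8)² + (1/256)/(u + 8)


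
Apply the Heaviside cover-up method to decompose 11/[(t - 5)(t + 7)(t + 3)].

Cover (t - 5), t=5: P = 11/[(5 + 7)(5 + 3)] = 11/96. Cover (t + 7), t=-7: Q = 11/[(-7 - 5)(-7 + 3)] = 11/48. Cover (t + 3), t=-3: R = 11/[(-3 - 5)(-3 + 7)] = -11/32.
Result: (11/96)/(t - 5) + (11/48)/(t + 7) - (11/32)/(t + 3)


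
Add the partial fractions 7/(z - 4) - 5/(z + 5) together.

Common denominator (z - 4)(z + 5). Numerator: 7(z + 5) - 5(z - 4) = (7z + 35) - (5z - 20) = 2z + 55
Result: (2z + 55)/[(z - 4)(z + 5)]


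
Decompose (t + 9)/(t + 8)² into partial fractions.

(t + 9) = P(t + 8) + Q. At t = -8: Q = 1·(-8) + 9 = 1. Coeff of t: P = 1
Result: 1/(t + 8) + 1/(t + 8)²


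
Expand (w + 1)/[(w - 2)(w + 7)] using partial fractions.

At w=2: A = (1·2 + 1)/(2 + 7) = 1/3. At w=-7: B = (1·(-7) + 1)/(-7 - 2) = 2/3
Result: (1/3)/(w - 2) + (2/3)/(w + 7)


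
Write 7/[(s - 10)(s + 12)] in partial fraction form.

7/(s - 10)(s + 12) = A/(s - 10) + B/(s + 12). A = 7/(10 + 12) = 7/22, B = 7/(-12 - 10) = -7/22
Result: (7/22)/(s - 10) - (7/22)/(s + 12)


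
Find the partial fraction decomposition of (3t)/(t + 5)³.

(3t) = A(t + 5)² + B(t + 5) + C. At t = -5: C = 3·(-5) + 0 = -15. Coefficients: A = 0, B = 3
Result: 3/(t + 5)² - 15/(t + 5)³


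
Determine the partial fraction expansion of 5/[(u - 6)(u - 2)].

5/(u - 6)(u - 2) = P/(u - 6) + Q/(u - 2). P = 5/(6 - 2) = 5/4, Q = 5/(2 - 6) = -5/4
Result: (5/4)/(u - 6) - (5/4)/(u - 2)


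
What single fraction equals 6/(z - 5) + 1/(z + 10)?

Common denominator (z - 5)(z + 10). Numerator: 6(z + 10) + 1(z - 5) = (6z + 60) + (z - 5) = 7z + 55
Result: (7z + 55)/[(z - 5)(z + 10)]


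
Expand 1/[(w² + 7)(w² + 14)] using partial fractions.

Coefficient matching gives P = R = 0, Q = 1/(14-7) = 1/7, S = -Q = -1/7
Result: (1/7)/(w² + 7) - (1/7)/(w² + 14)


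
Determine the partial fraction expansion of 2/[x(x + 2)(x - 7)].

Using cover-up method: P = -1/7, Q = 1/9, R = 2/63
Result: (-1/7)/x + (1/9)/(x + 2) + (2/63)/(x - 7)


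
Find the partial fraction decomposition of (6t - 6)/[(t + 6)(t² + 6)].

At t=-6: A = (6·(-6) - 6)/((-6)² + 6) = -1. B = -A = 1, C = 6 - (-6)·A = 0
Result: -1/(t + 6) + (t)/(t² + 6)


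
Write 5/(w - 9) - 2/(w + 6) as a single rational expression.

Common denominator (w - 9)(w + 6). Numerator: 5(w + 6) - 2(w - 9) = (5w + 30) - (2w - 18) = 3w + 48
Result: (3w + 48)/[(w - 9)(w + 6)]


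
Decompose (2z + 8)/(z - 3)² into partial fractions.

(2z + 8) = A(z - 3) + B. At z = 3: B = 2·3 + 8 = 14. Coeff of z: A = 2
Result: 2/(z - 3) + 14/(z - 3)²


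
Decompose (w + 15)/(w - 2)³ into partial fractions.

(w + 15) = α(w - 2)² + β(w - 2) + γ. At w = 2: γ = 1·2 + 15 = 17. Coefficients: α = 0, β = 1
Result: 1/(w - 2)² + 17/(w - 2)³


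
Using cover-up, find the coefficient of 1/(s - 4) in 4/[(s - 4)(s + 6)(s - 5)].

Cover (s - 4), set s=4: 4/[(4 + 6)(4 - 5)] = -2/5


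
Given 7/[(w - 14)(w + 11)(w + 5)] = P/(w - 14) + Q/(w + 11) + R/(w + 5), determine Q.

Cover-up at w = -11: Q = 7/[(-11 - 14)(-11 + 5)] = 7/[(-25)(-6)] = 7/150


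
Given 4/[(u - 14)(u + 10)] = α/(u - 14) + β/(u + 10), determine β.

Cover-up at u = -10: β = 4/(-10 - 14) = -4/24 = -1/6


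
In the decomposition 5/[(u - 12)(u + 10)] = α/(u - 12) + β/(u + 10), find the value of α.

Cover-up at u = 12: α = 5/(12 + 10) = 5/22


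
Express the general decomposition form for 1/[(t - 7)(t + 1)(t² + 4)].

Two linear + quadratic: P/(t - 7) + Q/(t + 1) + (Rt + S)/(t² + 4)


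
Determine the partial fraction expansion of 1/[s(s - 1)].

1/s(s - 1) = P/s + Q/(s - 1). P = 1/(0 - 1) = -1, Q = 1/(1 - 0) = 1
Result: -1/s + 1/(s - 1)


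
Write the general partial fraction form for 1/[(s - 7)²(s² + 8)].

Repeated linear + quadratic: A/(s - 7) + B/(s - 7)² + (Cs + D)/(s² + 8)


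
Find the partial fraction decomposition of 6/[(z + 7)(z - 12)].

6/(z + 7)(z - 12) = α/(z + 7) + β/(z - 12). α = 6/(-7 - 12) = -6/19, β = 6/(12 + 7) = 6/19
Result: (-6/19)/(z + 7) + (6/19)/(z - 12)


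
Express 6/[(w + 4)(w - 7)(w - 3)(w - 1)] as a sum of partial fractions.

Using Heaviside cover-up: (-6/385)/(w + 4) + (1/44)/(w - 7) - (3/28)/(w - 3) + (1/10)/(w - 1)


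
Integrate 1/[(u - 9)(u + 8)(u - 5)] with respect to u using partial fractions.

Cover-up: α = 1/68, β = 1/221, γ = -1/52. Decomposition: (1/68)/(u - 9) + (1/221)/(u + 8) - (1/52)/(u - 5). Integrate each term: (1/68) ln|(u - 9)| + (1/221) ln|(u + 8)| - (1/52) ln|(u - 5)| + C


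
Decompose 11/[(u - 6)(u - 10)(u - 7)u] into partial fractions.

Using Heaviside cover-up: (11/24)/(u - 6) + (11/120)/(u - 10) - (11/21)/(u - 7) - (11/420)/u


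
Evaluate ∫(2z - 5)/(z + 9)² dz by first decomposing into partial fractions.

Decompose: P = 2, Q = 2·(-9) - 5 = -23, so (2z - 5)/(z + 9)² = 2/(z + 9) - 23/(z + 9)². Integrate: ∫ P/(z + 9) dz = 2 ln|(z + 9)|; ∫ Q/(z + 9)² dz = 23/(z + 9). Sum: 2 ln|(z + 9)| + 23/(z + 9) + C


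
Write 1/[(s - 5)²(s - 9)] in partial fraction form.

Cover-up at s=9: R = 1/(9 - 5)² = 1/16. Cover-up at s=5: Q = 1/(5 - 9) = -1/4. Comparing s² coeff: P = -R = -1/16
Result: (-1/16)/(s - 5) - (1/4)/(s - 5)² + (1/16)/(s - 9)


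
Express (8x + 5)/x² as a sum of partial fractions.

(8x + 5) = Px + Q. At x = 0: Q = 8·0 + 5 = 5. Coeff of x: P = 8
Result: 8/x + 5/x²


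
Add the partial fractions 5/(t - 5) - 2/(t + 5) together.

Common denominator (t - 5)(t + 5). Numerator: 5(t + 5) - 2(t - 5) = (5t + 25) - (2t - 10) = 3t + 35
Result: (3t + 35)/[(t - 5)(t + 5)]


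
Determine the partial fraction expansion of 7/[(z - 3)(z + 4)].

7/(z - 3)(z + 4) = α/(z - 3) + β/(z + 4). α = 7/(3 + 4) = 1, β = 7/(-4 - 3) = -1
Result: 1/(z - 3) - 1/(z + 4)


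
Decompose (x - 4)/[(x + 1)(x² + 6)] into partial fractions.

At x=-1: P = (1·(-1) - 4)/((-1)² + 6) = -5/7. Q = -P = 5/7, R = 1 - (-1)·P = 2/7
Result: (-5/7)/(x + 1) + ((5/7)x + 2/7)/(x² + 6)


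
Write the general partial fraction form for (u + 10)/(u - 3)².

Repeated linear factor: α/(u - 3) + β/(u - 3)²


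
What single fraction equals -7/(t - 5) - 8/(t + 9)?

Common denominator (t - 5)(t + 9). Numerator: -7(t + 9) - 8(t - 5) = (-7t - 63) - (8t - 40) = -15t - 23
Result: (-15t - 23)/[(t - 5)(t + 9)]


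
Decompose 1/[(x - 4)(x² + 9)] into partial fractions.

Cover-up at x = 4: P = 1/(4² + 9) = 1/25. Then Q = -P = -1/25, R = -P·(0 + 4) = -4/25
Result: (1/25)/(x - 4) - ((1/25)x + 4/25)/(x² + 9)


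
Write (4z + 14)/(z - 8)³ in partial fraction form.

(4z + 14) = P(z - 8)² + Q(z - 8) + R. At z = 8: R = 4·8 + 14 = 46. Coefficients: P = 0, Q = 4
Result: 4/(z - 8)² + 46/(z - 8)³


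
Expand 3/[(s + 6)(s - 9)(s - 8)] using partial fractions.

Using cover-up method: P = 1/70, Q = 1/5, R = -3/14
Result: (1/70)/(s + 6) + (1/5)/(s - 9) - (3/14)/(s - 8)


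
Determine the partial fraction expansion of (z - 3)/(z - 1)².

(z - 3) = P(z - 1) + Q. At z = 1: Q = 1·1 - 3 = -2. Coeff of z: P = 1
Result: 1/(z - 1) - 2/(z - 1)²


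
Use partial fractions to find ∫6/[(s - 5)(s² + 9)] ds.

Cover-up at s=5: P = 6/(5²+9) = 3/17. Coeff matching: Q = -3/17, R = -15/17. Decomposition: (3/17)/(s - 5) - ((3/17)s + 15/17)/(s² + 9). Integrate: linear → ln, quadratic → (1/2)ln + arctan: (3/17) ln|(s - 5)| - (3/34) ln(s² + 9) - (5/17) arctan(s/3) + C


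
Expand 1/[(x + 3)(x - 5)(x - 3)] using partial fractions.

Using cover-up method: α = 1/48, β = 1/16, γ = -1/12
Result: (1/48)/(x + 3) + (1/16)/(x - 5) - (1/12)/(x - 3)


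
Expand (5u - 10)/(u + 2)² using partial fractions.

(5u - 10) = A(u + 2) + B. At u = -2: B = 5·(-2) - 10 = -20. Coeff of u: A = 5
Result: 5/(u + 2) - 20/(u + 2)²


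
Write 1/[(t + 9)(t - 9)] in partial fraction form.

1/(t + 9)(t - 9) = P/(t + 9) + Q/(t - 9). P = 1/(-9 - 9) = -1/18, Q = 1/(9 + 9) = 1/18
Result: (-1/18)/(t + 9) + (1/18)/(t - 9)


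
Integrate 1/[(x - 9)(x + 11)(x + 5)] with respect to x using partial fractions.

Cover-up: P = 1/280, Q = 1/120, R = -1/84. Decomposition: (1/280)/(x - 9) + (1/120)/(x + 11) - (1/84)/(x + 5). Integrate each term: (1/280) ln|(x - 9)| + (1/120) ln|(x + 11)| - (1/84) ln|(x + 5)| + C


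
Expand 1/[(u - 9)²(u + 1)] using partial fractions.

Cover-up at u=-1: R = 1/(-1 - 9)² = 1/100. Cover-up at u=9: Q = 1/(9 + 1) = 1/10. Comparing u² coeff: P = -R = -1/100
Result: (-1/100)/(u - 9) + (1/10)/(u - 9)² + (1/100)/(u + 1)


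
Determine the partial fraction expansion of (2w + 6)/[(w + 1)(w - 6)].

At w=-1: α = (2·(-1) + 6)/(-1 - 6) = -4/7. At w=6: β = (2·6 + 6)/(6 + 1) = 18/7
Result: (-4/7)/(w + 1) + (18/7)/(w - 6)


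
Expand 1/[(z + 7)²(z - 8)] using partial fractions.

Cover-up at z=8: R = 1/(8 + 7)² = 1/225. Cover-up at z=-7: Q = 1/(-7 - 8) = -1/15. Comparing z² coeff: P = -R = -1/225
Result: (-1/225)/(z + 7) - (1/15)/(z + 7)² + (1/225)/(z - 8)


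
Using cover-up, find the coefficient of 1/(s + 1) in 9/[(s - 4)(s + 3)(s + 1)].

Cover (s + 1), set s=-1: 9/[(-1 - 4)(-1 + 3)] = -9/10


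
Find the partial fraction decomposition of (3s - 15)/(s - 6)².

(3s - 15) = A(s - 6) + B. At s = 6: B = 3·6 - 15 = 3. Coeff of s: A = 3
Result: 3/(s - 6) + 3/(s - 6)²


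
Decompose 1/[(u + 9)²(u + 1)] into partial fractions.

Cover-up at u=-1: γ = 1/(-1 + 9)² = 1/64. Cover-up at u=-9: β = 1/(-9 + 1) = -1/8. Comparing u² coeff: α = -γ = -1/64
Result: (-1/64)/(u + 9) - (1/8)/(u + 9)² + (1/64)/(u + 1)


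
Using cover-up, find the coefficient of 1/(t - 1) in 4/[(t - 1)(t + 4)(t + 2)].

Cover (t - 1), set t=1: 4/[(1 + 4)(1 + 2)] = 4/15


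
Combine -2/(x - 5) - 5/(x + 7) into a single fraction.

Common denominator (x - 5)(x + 7). Numerator: -2(x + 7) - 5(x - 5) = (-2x - 14) - (5x - 25) = -7x + 11
Result: (-7x + 11)/[(x - 5)(x + 7)]


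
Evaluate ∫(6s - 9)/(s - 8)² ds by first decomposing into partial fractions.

Decompose: P = 6, Q = 6·8 - 9 = 39, so (6s - 9)/(s - 8)² = 6/(s - 8) + 39/(s - 8)². Integrate: ∫ P/(s - 8) ds = 6 ln|(s - 8)|; ∫ Q/(s - 8)² ds = -39/(s - 8). Sum: 6 ln|(s - 8)| - 39/(s - 8) + C


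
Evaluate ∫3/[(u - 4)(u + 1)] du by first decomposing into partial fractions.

Decompose: 3/[(u - 4)(u + 1)] = (3/5)/(u - 4) - (3/5)/(u + 1). Integrate each term: (3/5) ln|(u - 4)| - (3/5) ln|(u + 1)| + C


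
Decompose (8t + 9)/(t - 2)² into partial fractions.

(8t + 9) = α(t - 2) + β. At t = 2: β = 8·2 + 9 = 25. Coeff of t: α = 8
Result: 8/(t - 2) + 25/(t - 2)²


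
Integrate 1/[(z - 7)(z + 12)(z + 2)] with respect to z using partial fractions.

Cover-up: P = 1/171, Q = 1/190, R = -1/90. Decomposition: (1/171)/(z - 7) + (1/190)/(z + 12) - (1/90)/(z + 2). Integrate each term: (1/171) ln|(z - 7)| + (1/190) ln|(z + 12)| - (1/90) ln|(z + 2)| + C


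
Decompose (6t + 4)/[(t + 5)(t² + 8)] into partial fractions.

At t=-5: P = (6·(-5) + 4)/((-5)² + 8) = -26/33. Q = -P = 26/33, R = 6 - (-5)·P = 68/33
Result: (-26/33)/(t + 5) + ((26/33)t + 68/33)/(t² + 8)


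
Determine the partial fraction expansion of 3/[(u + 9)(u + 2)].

3/(u + 9)(u + 2) = A/(u + 9) + B/(u + 2). A = 3/(-9 + 2) = -3/7, B = 3/(-2 + 9) = 3/7
Result: (-3/7)/(u + 9) + (3/7)/(u + 2)


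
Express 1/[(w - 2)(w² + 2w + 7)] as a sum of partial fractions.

Cover-up at w = 2: P = 1/(2² + 2·2 + 7) = 1/15. Then Q = -P = -1/15, R = -P·(2 + 2) = -4/15
Result: (1/15)/(w - 2) - ((1/15)w + 4/15)/(w² + 2w + 7)


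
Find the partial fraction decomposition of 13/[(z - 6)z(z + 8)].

Using cover-up method: α = 13/84, β = -13/48, γ = 13/112
Result: (13/84)/(z - 6) - (13/48)/z + (13/112)/(z + 8)


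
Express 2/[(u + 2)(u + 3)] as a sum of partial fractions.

2/(u + 2)(u + 3) = P/(u + 2) + Q/(u + 3). P = 2/(-2 + 3) = 2, Q = 2/(-3 + 2) = -2
Result: 2/(u + 2) - 2/(u + 3)


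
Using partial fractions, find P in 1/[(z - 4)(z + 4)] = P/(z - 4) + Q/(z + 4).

Cover-up at z = 4: P = 1/(4 + 4) = 1/8


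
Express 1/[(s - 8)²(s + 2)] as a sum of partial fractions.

Cover-up at s=-2: R = 1/(-2 - 8)² = 1/100. Cover-up at s=8: Q = 1/(8 + 2) = 1/10. Comparing s² coeff: P = -R = -1/100
Result: (-1/100)/(s - 8) + (1/10)/(s - 8)² + (1/100)/(s + 2)


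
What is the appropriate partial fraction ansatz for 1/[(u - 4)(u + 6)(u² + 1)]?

Two linear + quadratic: A/(u - 4) + B/(u + 6) + (Cu + D)/(u² + 1)


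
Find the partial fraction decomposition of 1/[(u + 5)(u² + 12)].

Cover-up at u = -5: A = 1/((-5)² + 12) = 1/37. Then B = -A = -1/37, C = -A·(0 - 5) = 5/37
Result: (1/37)/(u + 5) - ((1/37)u - 5/37)/(u² + 12)


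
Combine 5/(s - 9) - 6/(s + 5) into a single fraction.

Common denominator (s - 9)(s + 5). Numerator: 5(s + 5) - 6(s - 9) = (5s + 25) - (6s - 54) = -s + 79
Result: (-s + 79)/[(s - 9)(s + 5)]


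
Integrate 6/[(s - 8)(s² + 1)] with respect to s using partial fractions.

Cover-up at s=8: α = 6/(8²+1) = 6/65. Coeff matching: β = -6/65, γ = -48/65. Decomposition: (6/65)/(s - 8) - ((6/65)s + 48/65)/(s² + 1). Integrate: linear → ln, quadratic → (1/2)ln + arctan: (6/65) ln|(s - 8)| - (3/65) ln(s² + 1) - (48/65) arctan(s) + C


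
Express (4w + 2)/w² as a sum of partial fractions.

(4w + 2) = Pw + Q. At w = 0: Q = 4·0 + 2 = 2. Coeff of w: P = 4
Result: 4/w + 2/w²


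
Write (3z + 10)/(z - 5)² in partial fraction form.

(3z + 10) = α(z - 5) + β. At z = 5: β = 3·5 + 10 = 25. Coeff of z: α = 3
Result: 3/(z - 5) + 25/(z - 5)²


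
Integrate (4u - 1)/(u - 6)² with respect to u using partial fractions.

Decompose: α = 4, β = 4·6 - 1 = 23, so (4u - 1)/(u - 6)² = 4/(u - 6) + 23/(u - 6)². Integrate: ∫ α/(u - 6) du = 4 ln|(u - 6)|; ∫ β/(u - 6)² du = -23/(u - 6). Sum: 4 ln|(u - 6)| - 23/(u - 6) + C


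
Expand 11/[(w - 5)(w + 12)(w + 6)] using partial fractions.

Using cover-up method: A = 1/17, B = 11/102, C = -1/6
Result: (1/17)/(w - 5) + (11/102)/(w + 12) - (1/6)/(w + 6)


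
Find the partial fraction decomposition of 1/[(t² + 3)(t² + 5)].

Coefficient matching gives A = C = 0, B = 1/(5-3) = 1/2, D = -B = -1/2
Result: (1/2)/(t² + 3) - (1/2)/(t² + 5)


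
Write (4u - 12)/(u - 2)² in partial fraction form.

(4u - 12) = α(u - 2) + β. At u = 2: β = 4·2 - 12 = -4. Coeff of u: α = 4
Result: 4/(u - 2) - 4/(u - 2)²


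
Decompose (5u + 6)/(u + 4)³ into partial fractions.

(5u + 6) = A(u + 4)² + B(u + 4) + C. At u = -4: C = 5·(-4) + 6 = -14. Coefficients: A = 0, B = 5
Result: 5/(u + 4)² - 14/(u + 4)³


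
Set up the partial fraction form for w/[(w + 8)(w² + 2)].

Linear + irreducible quadratic: A/(w + 8) + (Bw + C)/(w² + 2)


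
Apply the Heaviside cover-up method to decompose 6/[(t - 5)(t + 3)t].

Cover (t - 5), t=5: P = 6/[(5 + 3)(5 - 0)] = 3/20. Cover (t + 3), t=-3: Q = 6/[(-3 - 5)(-3 - 0)] = 1/4. Cover t, t=0: R = 6/[(0 - 5)(0 + 3)] = -2/5.
Result: (3/20)/(t - 5) + (1/4)/(t + 3) - (2/5)/t


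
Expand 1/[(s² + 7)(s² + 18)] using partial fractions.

Coefficient matching gives A = C = 0, B = 1/(18-7) = 1/11, D = -B = -1/11
Result: (1/11)/(s² + 7) - (1/11)/(s² + 18)


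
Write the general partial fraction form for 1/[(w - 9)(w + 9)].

Distinct linear factors: A/(w - 9) + B/(w + 9)


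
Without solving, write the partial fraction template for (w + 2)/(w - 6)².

Repeated linear factor: P/(w - 6) + Q/(w - 6)²


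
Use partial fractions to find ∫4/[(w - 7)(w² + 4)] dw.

Cover-up at w=7: A = 4/(7²+4) = 4/53. Coeff matching: B = -4/53, C = -28/53. Decomposition: (4/53)/(w - 7) - ((4/53)w + 28/53)/(w² + 4). Integrate: linear → ln, quadratic → (1/2)ln + arctan: (4/53) ln|(w - 7)| - (2/53) ln(w² + 4) - (14/53) arctan(w/2) + C


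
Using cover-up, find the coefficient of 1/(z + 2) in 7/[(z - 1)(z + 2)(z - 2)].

Cover (z + 2), set z=-2: 7/[(-2 - 1)(-2 - 2)] = 7/12


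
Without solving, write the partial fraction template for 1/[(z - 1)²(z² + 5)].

Repeated linear + quadratic: A/(z - 1) + B/(z - 1)² + (Cz + D)/(z² + 5)


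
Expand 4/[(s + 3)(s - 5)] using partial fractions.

4/(s + 3)(s - 5) = A/(s + 3) + B/(s - 5). A = 4/(-3 - 5) = -1/2, B = 4/(5 + 3) = 1/2
Result: (-1/2)/(s + 3) + (1/2)/(s - 5)


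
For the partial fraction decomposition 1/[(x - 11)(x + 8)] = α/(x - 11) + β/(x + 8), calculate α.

Cover-up at x = 11: α = 1/(11 + 8) = 1/19


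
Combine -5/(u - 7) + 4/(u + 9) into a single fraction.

Common denominator (u - 7)(u + 9). Numerator: -5(u + 9) + 4(u - 7) = (-5u - 45) + (4u - 28) = -u - 73
Result: (-u - 73)/[(u - 7)(u + 9)]


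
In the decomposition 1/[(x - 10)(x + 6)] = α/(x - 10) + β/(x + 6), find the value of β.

Cover-up at x = -6: β = 1/(-6 - 10) = -1/16


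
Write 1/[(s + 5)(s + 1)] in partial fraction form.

1/(s + 5)(s + 1) = α/(s + 5) + β/(s + 1). α = 1/(-5 + 1) = -1/4, β = 1/(-1 + 5) = 1/4
Result: (-1/4)/(s + 5) + (1/4)/(s + 1)


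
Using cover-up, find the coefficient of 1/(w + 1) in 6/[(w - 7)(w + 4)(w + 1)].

Cover (w + 1), set w=-1: 6/[(-1 - 7)(-1 + 4)] = -1/4


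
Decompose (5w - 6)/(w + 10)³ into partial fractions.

(5w - 6) = P(w + 10)² + Q(w + 10) + R. At w = -10: R = 5·(-10) - 6 = -56. Coefficients: P = 0, Q = 5
Result: 5/(w + 10)² - 56/(w + 10)³


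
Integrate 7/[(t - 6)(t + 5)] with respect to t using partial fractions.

Decompose: 7/[(t - 6)(t + 5)] = (7/11)/(t - 6) - (7/11)/(t + 5). Integrate each term: (7/11) ln|(t - 6)| - (7/11) ln|(t + 5)| + C


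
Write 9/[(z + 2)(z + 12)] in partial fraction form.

9/(z + 2)(z + 12) = P/(z + 2) + Q/(z + 12). P = 9/(-2 + 12) = 9/10, Q = 9/(-12 + 2) = -9/10
Result: (9/10)/(z + 2) - (9/10)/(z + 12)


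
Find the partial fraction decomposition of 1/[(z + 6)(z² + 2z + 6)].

Cover-up at z = -6: P = 1/((-6)² + 2·(-6) + 6) = 1/30. Then Q = -P = -1/30, R = -P·(2 - 6) = 2/15
Result: (1/30)/(z + 6) - ((1/30)z - 2/15)/(z² + 2z + 6)


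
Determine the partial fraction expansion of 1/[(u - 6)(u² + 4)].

Cover-up at u = 6: A = 1/(6² + 4) = 1/40. Then B = -A = -1/40, C = -A·(0 + 6) = -3/20
Result: (1/40)/(u - 6) - ((1/40)u + 3/20)/(u² + 4)


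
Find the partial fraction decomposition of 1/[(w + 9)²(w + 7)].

Cover-up at w=-7: R = 1/(-7 + 9)² = 1/4. Cover-up at w=-9: Q = 1/(-9 + 7) = -1/2. Comparing w² coeff: P = -R = -1/4
Result: (-1/4)/(w + 9) - (1/2)/(w + 9)² + (1/4)/(w + 7)


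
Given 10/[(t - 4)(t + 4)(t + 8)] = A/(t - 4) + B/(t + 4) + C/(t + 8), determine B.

Cover-up at t = -4: B = 10/[(-4 - 4)(-4 + 8)] = 10/[(-8)(4)] = -10/32 = -5/16


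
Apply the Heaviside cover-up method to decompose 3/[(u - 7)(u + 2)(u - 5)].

Cover (u - 7), u=7: P = 3/[(7 + 2)(7 - 5)] = 1/6. Cover (u + 2), u=-2: Q = 3/[(-2 - 7)(-2 - 5)] = 1/21. Cover (u - 5), u=5: R = 3/[(5 - 7)(5 + 2)] = -3/14.
Result: (1/6)/(u - 7) + (1/21)/(u + 2) - (3/14)/(u - 5)


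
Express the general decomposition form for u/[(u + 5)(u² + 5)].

Linear + irreducible quadratic: A/(u + 5) + (Bu + C)/(u² + 5)


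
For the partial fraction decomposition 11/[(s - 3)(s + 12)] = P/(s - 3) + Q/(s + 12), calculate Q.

Cover-up at s = -12: Q = 11/(-12 - 3) = -11/15


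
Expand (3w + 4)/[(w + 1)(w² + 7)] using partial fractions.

At w=-1: P = (3·(-1) + 4)/((-1)² + 7) = 1/8. Q = -P = -1/8, R = 3 - (-1)·P = 25/8
Result: (1/8)/(w + 1) - ((1/8)w - 25/8)/(w² + 7)


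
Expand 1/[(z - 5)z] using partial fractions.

1/(z - 5)z = P/(z - 5) + Q/z. P = 1/(5 - 0) = 1/5, Q = 1/(0 - 5) = -1/5
Result: (1/5)/(z - 5) - (1/5)/z


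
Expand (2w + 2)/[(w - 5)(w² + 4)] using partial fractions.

At w=5: A = (2·5 + 2)/(5² + 4) = 12/29. B = -A = -12/29, C = 2 - 5·A = -2/29
Result: (12/29)/(w - 5) - ((12/29)w + 2/29)/(w² + 4)


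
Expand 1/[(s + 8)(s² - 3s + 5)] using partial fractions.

Cover-up at s = -8: α = 1/((-8)² - 3·(-8) + 5) = 1/93. Then β = -α = -1/93, γ = -α·(-3 - 8) = 11/93
Result: (1/93)/(s + 8) - ((1/93)s - 11/93)/(s² - 3s + 5)


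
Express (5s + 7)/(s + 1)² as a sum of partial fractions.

(5s + 7) = P(s + 1) + Q. At s = -1: Q = 5·(-1) + 7 = 2. Coeff of s: P = 5
Result: 5/(s + 1) + 2/(s + 1)²


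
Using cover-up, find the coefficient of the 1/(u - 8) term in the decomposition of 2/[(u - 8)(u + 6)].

Cover (u - 8), set u=8: 2/((u + 6) at u=8) = 2/(14) = 1/7


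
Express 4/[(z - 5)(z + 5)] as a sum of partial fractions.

4/(z - 5)(z + 5) = A/(z - 5) + B/(z + 5). A = 4/(5 + 5) = 2/5, B = 4/(-5 - 5) = -2/5
Result: (2/5)/(z - 5) - (2/5)/(z + 5)


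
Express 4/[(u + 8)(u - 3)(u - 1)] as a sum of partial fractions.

Using cover-up method: P = 4/99, Q = 2/11, R = -2/9
Result: (4/99)/(u + 8) + (2/11)/(u - 3) - (2/9)/(u - 1)


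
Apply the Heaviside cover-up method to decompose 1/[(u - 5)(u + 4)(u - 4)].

Cover (u - 5), u=5: A = 1/[(5 + 4)(5 - 4)] = 1/9. Cover (u + 4), u=-4: B = 1/[(-4 - 5)(-4 - 4)] = 1/72. Cover (u - 4), u=4: C = 1/[(4 - 5)(4 + 4)] = -1/8.
Result: (1/9)/(u - 5) + (1/72)/(u + 4) - (1/8)/(u - 4)


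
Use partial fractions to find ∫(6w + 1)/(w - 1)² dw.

Decompose: P = 6, Q = 6·1 + 1 = 7, so (6w + 1)/(w - 1)² = 6/(w - 1) + 7/(w - 1)². Integrate: ∫ P/(w - 1) dw = 6 ln|(w - 1)|; ∫ Q/(w - 1)² dw = -7/(w - 1). Sum: 6 ln|(w - 1)| - 7/(w - 1) + C


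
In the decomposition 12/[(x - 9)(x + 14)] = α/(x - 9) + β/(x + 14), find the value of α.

Cover-up at x = 9: α = 12/(9 + 14) = 12/23


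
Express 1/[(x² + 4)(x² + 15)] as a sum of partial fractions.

Coefficient matching gives P = R = 0, Q = 1/(15-4) = 1/11, S = -Q = -1/11
Result: (1/11)/(x² + 4) - (1/11)/(x² + 15)


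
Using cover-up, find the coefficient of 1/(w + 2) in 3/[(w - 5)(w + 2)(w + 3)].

Cover (w + 2), set w=-2: 3/[(-2 - 5)(-2 + 3)] = -3/7


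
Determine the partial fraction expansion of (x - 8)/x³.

(x - 8) = Px² + Qx + R. At x = 0: R = 1·0 - 8 = -8. Coefficients: P = 0, Q = 1
Result: 1/x² - 8/x³


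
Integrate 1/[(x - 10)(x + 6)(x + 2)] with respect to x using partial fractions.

Cover-up: P = 1/192, Q = 1/64, R = -1/48. Decomposition: (1/192)/(x - 10) + (1/64)/(x + 6) - (1/48)/(x + 2). Integrate each term: (1/192) ln|(x - 10)| + (1/64) ln|(x + 6)| - (1/48) ln|(x + 2)| + C


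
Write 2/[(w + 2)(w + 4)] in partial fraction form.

2/(w + 2)(w + 4) = P/(w + 2) + Q/(w + 4). P = 2/(-2 + 4) = 1, Q = 2/(-4 + 2) = -1
Result: 1/(w + 2) - 1/(w + 4)


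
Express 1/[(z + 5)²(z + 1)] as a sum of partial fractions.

Cover-up at z=-1: C = 1/(-1 + 5)² = 1/16. Cover-up at z=-5: B = 1/(-5 + 1) = -1/4. Comparing z² coeff: A = -C = -1/16
Result: (-1/16)/(z + 5) - (1/4)/(z + 5)² + (1/16)/(z + 1)


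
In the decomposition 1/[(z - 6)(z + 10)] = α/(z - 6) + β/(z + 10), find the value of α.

Cover-up at z = 6: α = 1/(6 + 10) = 1/16


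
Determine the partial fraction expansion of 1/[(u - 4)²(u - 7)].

Cover-up at u=7: γ = 1/(7 - 4)² = 1/9. Cover-up at u=4: β = 1/(4 - 7) = -1/3. Comparing u² coeff: α = -γ = -1/9
Result: (-1/9)/(u - 4) - (1/3)/(u - 4)² + (1/9)/(u - 7)


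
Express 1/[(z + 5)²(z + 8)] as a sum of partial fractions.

Cover-up at z=-8: R = 1/(-8 + 5)² = 1/9. Cover-up at z=-5: Q = 1/(-5 + 8) = 1/3. Comparing z² coeff: P = -R = -1/9
Result: (-1/9)/(z + 5) + (1/3)/(z + 5)² + (1/9)/(z + 8)


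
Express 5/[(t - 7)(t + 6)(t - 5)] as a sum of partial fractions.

Using cover-up method: P = 5/26, Q = 5/143, R = -5/22
Result: (5/26)/(t - 7) + (5/143)/(t + 6) - (5/22)/(t - 5)


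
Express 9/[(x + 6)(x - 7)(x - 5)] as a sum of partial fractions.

Using cover-up method: A = 9/143, B = 9/26, C = -9/22
Result: (9/143)/(x + 6) + (9/26)/(x - 7) - (9/22)/(x - 5)


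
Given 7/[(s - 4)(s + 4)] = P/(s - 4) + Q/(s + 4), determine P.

Cover-up at s = 4: P = 7/(4 + 4) = 7/8


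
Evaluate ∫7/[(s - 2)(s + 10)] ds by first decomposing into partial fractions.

Decompose: 7/[(s - 2)(s + 10)] = (7/12)/(s - 2) - (7/12)/(s + 10). Integrate each term: (7/12) ln|(s - 2)| - (7/12) ln|(s + 10)| + C


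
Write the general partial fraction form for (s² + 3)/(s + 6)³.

Repeated linear factor (power 3): α/(s + 6) + β/(s + 6)² + γ/(s + 6)³


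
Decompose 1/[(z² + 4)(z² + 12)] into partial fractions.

Coefficient matching gives α = γ = 0, β = 1/(12-4) = 1/8, δ = -β = -1/8
Result: (1/8)/(z² + 4) - (1/8)/(z² + 12)


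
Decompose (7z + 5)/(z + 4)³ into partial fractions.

(7z + 5) = A(z + 4)² + B(z + 4) + C. At z = -4: C = 7·(-4) + 5 = -23. Coefficients: A = 0, B = 7
Result: 7/(z + 4)² - 23/(z + 4)³


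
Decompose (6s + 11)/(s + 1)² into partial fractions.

(6s + 11) = A(s + 1) + B. At s = -1: B = 6·(-1) + 11 = 5. Coeff of s: A = 6
Result: 6/(s + 1) + 5/(s + 1)²


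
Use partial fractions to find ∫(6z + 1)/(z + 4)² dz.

Decompose: α = 6, β = 6·(-4) + 1 = -23, so (6z + 1)/(z + 4)² = 6/(z + 4) - 23/(z + 4)². Integrate: ∫ α/(z + 4) dz = 6 ln|(z + 4)|; ∫ β/(z + 4)² dz = 23/(z + 4). Sum: 6 ln|(z + 4)| + 23/(z + 4) + C


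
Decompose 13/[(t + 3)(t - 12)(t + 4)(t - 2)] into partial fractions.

Using Heaviside cover-up: (13/75)/(t + 3) + (13/2400)/(t - 12) - (13/96)/(t + 4) - (13/300)/(t - 2)


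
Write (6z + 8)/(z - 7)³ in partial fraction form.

(6z + 8) = A(z - 7)² + B(z - 7) + C. At z = 7: C = 6·7 + 8 = 50. Coefficients: A = 0, B = 6
Result: 6/(z - 7)² + 50/(z - 7)³


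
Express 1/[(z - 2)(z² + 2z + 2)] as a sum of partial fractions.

Cover-up at z = 2: A = 1/(2² + 2·2 + 2) = 1/10. Then B = -A = -1/10, C = -A·(2 + 2) = -2/5
Result: (1/10)/(z - 2) - ((1/10)z + 2/5)/(z² + 2z + 2)


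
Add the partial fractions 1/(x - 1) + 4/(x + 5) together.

Common denominator (x - 1)(x + 5). Numerator: 1(x + 5) + 4(x - 1) = (x + 5) + (4x - 4) = 5x + 1
Result: (5x + 1)/[(x - 1)(x + 5)]


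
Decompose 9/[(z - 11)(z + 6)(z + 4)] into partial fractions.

Using cover-up method: P = 3/85, Q = 9/34, R = -3/10
Result: (3/85)/(z - 11) + (9/34)/(z + 6) - (3/10)/(z + 4)


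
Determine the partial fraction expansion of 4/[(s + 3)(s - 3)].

4/(s + 3)(s - 3) = P/(s + 3) + Q/(s - 3). P = 4/(-3 - 3) = -2/3, Q = 4/(3 + 3) = 2/3
Result: (-2/3)/(s + 3) + (2/3)/(s - 3)


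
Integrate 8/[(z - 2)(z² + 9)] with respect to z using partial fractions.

Cover-up at z=2: α = 8/(2²+9) = 8/13. Coeff matching: β = -8/13, γ = -16/13. Decomposition: (8/13)/(z - 2) - ((8/13)z + 16/13)/(z² + 9). Integrate: linear → ln, quadratic → (1/2)ln + arctan: (8/13) ln|(z - 2)| - (4/13) ln(z² + 9) - (16/39) arctan(z/3) + C


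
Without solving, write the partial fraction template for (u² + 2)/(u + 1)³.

Repeated linear factor (power 3): P/(u + 1) + Q/(u + 1)² + R/(u + 1)³


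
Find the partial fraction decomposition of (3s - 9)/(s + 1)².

(3s - 9) = P(s + 1) + Q. At s = -1: Q = 3·(-1) - 9 = -12. Coeff of s: P = 3
Result: 3/(s + 1) - 12/(s + 1)²


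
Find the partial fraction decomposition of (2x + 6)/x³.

(2x + 6) = Px² + Qx + R. At x = 0: R = 2·0 + 6 = 6. Coefficients: P = 0, Q = 2
Result: 2/x² + 6/x³


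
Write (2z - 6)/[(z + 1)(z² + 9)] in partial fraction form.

At z=-1: A = (2·(-1) - 6)/((-1)² + 9) = -4/5. B = -A = 4/5, C = 2 - (-1)·A = 6/5
Result: (-4/5)/(z + 1) + ((4/5)z + 6/5)/(z² + 9)


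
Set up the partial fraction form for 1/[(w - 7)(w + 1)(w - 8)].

Three distinct linear factors: P/(w - 7) + Q/(w + 1) + R/(w - 8)


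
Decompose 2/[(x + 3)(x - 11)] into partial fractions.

2/(x + 3)(x - 11) = P/(x + 3) + Q/(x - 11). P = 2/(-3 - 11) = -1/7, Q = 2/(11 + 3) = 1/7
Result: (-1/7)/(x + 3) + (1/7)/(x - 11)


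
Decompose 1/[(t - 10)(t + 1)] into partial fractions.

1/(t - 10)(t + 1) = α/(t - 10) + β/(t + 1). α = 1/(10 + 1) = 1/11, β = 1/(-1 - 10) = -1/11
Result: (1/11)/(t - 10) - (1/11)/(t + 1)


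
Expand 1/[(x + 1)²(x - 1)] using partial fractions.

Cover-up at x=1: C = 1/(1 + 1)² = 1/4. Cover-up at x=-1: B = 1/(-1 - 1) = -1/2. Comparing x² coeff: A = -C = -1/4
Result: (-1/4)/(x + 1) - (1/2)/(x + 1)² + (1/4)/(x - 1)


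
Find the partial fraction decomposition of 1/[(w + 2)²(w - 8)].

Cover-up at w=8: γ = 1/(8 + 2)² = 1/100. Cover-up at w=-2: β = 1/(-2 - 8) = -1/10. Comparing w² coeff: α = -γ = -1/100
Result: (-1/100)/(w + 2) - (1/10)/(w + 2)² + (1/100)/(w - 8)


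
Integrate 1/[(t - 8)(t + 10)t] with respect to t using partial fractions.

Cover-up: α = 1/144, β = 1/180, γ = -1/80. Decomposition: (1/144)/(t - 8) + (1/180)/(t + 10) - (1/80)/t. Integrate each term: (1/144) ln|(t - 8)| + (1/180) ln|(t + 10)| - (1/80) ln|t| + C


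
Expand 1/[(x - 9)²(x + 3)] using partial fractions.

Cover-up at x=-3: R = 1/(-3 - 9)² = 1/144. Cover-up at x=9: Q = 1/(9 + 3) = 1/12. Comparing x² coeff: P = -R = -1/144
Result: (-1/144)/(x - 9) + (1/12)/(x - 9)² + (1/144)/(x + 3)


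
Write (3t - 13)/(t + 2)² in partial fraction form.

(3t - 13) = α(t + 2) + β. At t = -2: β = 3·(-2) - 13 = -19. Coeff of t: α = 3
Result: 3/(t + 2) - 19/(t + 2)²


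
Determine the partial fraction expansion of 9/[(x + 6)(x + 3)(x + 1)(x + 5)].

Using Heaviside cover-up: (-3/5)/(x + 6) - (3/4)/(x + 3) + (9/40)/(x + 1) + (9/8)/(x + 5)
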